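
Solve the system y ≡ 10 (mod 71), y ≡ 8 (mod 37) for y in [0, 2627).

71⁻¹ mod 37: 71·12 ≡ 1 (mod 37), so 71⁻¹ ≡ 12.
y = 10 + 71·((8 − 10)·12 mod 37) = 10 + 71·13 = 933.
Check: 933 mod 71 = 10, 933 mod 37 = 8. ✓

933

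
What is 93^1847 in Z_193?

32

Using repeated squaring:
93^1 ≡ 93 (mod 193)
93^2 ≡ 93^2 = 8649 ≡ 157 (mod 193)
93^4 ≡ 157^2 = 24649 ≡ 138 (mod 193)
93^8 ≡ 138^2 = 19044 ≡ 130 (mod 193)
93^16 ≡ 130^2 = 16900 ≡ 109 (mod 193)
93^32 ≡ 109^2 = 11881 ≡ 108 (mod 193)
93^64 ≡ 108^2 = 11664 ≡ 84 (mod 193)
93^128 ≡ 84^2 = 7056 ≡ 108 (mod 193)
93^256 ≡ 108^2 = 11664 ≡ 84 (mod 193)
93^512 ≡ 84^2 = 7056 ≡ 108 (mod 193)
93^1024 ≡ 108^2 = 11664 ≡ 84 (mod 193)
93^1847 = 93^1024 · 93^512 · 93^256 · 93^32 · 93^16 · 93^4 · 93^2 · 93^1 ≡ 84 · 108 · 84 · 108 · 109 · 138 · 157 · 93 (mod 193).
Accumulate the product:
84 · 108 = 9072 ≡ 1
1 · 84 = 84
84 · 108 = 9072 ≡ 1
1 · 109 = 109
109 · 138 = 15042 ≡ 181
181 · 157 = 28417 ≡ 46
46 · 93 = 4278 ≡ 32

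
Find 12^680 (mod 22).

Using repeated squaring:
680 in binary is 1010101000, i.e. 680 = 512 + 128 + 32 + 8.
12^1 ≡ 12 (mod 22)
12^2 ≡ 12^2 = 144 ≡ 12 (mod 22)
12^4 ≡ 12^2 = 144 ≡ 12 (mod 22)
12^8 ≡ 12^2 = 144 ≡ 12 (mod 22)
12^16 ≡ 12^2 = 144 ≡ 12 (mod 22)
12^32 ≡ 12^2 = 144 ≡ 12 (mod 22)
12^64 ≡ 12^2 = 144 ≡ 12 (mod 22)
12^128 ≡ 12^2 = 144 ≡ 12 (mod 22)
12^256 ≡ 12^2 = 144 ≡ 12 (mod 22)
12^512 ≡ 12^2 = 144 ≡ 12 (mod 22)
12^680 = 12^512 × 12^128 × 12^32 × 12^8 ≡ 12 × 12 × 12 × 12 (mod 22).
Accumulate the product:
12 × 12 = 144 ≡ 12
12 × 12 = 144 ≡ 12
12 × 12 = 144 ≡ 12

12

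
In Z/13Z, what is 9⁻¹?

3

13 = 1*9 + 4
9 = 2*4 + 1
4 = 4*1 + 0
gcd(9, 13) = 1, so the inverse exists.
Bézout: 1 = −2*13 + 3*9.
So 9⁻¹ ≡ 3 (mod 13).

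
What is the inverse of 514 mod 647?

647 = 1×514 + 133
514 = 3×133 + 115
133 = 1×115 + 18
115 = 6×18 + 7
18 = 2×7 + 4
7 = 1×4 + 3
4 = 1×3 + 1
3 = 3×1 + 0
gcd(514, 647) = 1, so the inverse exists.
Bézout: 1 = 143×647 − 180×514.
So 514⁻¹ ≡ −180 ≡ 467 (mod 647).

467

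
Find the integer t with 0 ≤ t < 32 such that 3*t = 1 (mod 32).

32 = 10×3 + 2
3 = 1×2 + 1
2 = 2×1 + 0
gcd(3, 32) = 1, so the inverse exists.
Back-substitute for 1:
1 = 1×3 − 1×2
  = −1×32 + 11×3
So 3⁻¹ ≡ 11 (mod 32).

11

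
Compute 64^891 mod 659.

Compute successive squares:
64^1 ≡ 64 (mod 659)
64^2 ≡ 64^2 = 4096 ≡ 142 (mod 659)
64^4 ≡ 142^2 = 20164 ≡ 394 (mod 659)
64^8 ≡ 394^2 = 155236 ≡ 371 (mod 659)
64^16 ≡ 371^2 = 137641 ≡ 569 (mod 659)
64^32 ≡ 569^2 = 323761 ≡ 192 (mod 659)
64^64 ≡ 192^2 = 36864 ≡ 619 (mod 659)
64^128 ≡ 619^2 = 383161 ≡ 282 (mod 659)
64^256 ≡ 282^2 = 79524 ≡ 444 (mod 659)
64^512 ≡ 444^2 = 197136 ≡ 95 (mod 659)
64^891 = 64^512 * 64^256 * 64^64 * 64^32 * 64^16 * 64^8 * 64^2 * 64^1 ≡ 95 * 444 * 619 * 192 * 569 * 371 * 142 * 64 (mod 659).
Accumulate the product:
95 * 444 = 42180 ≡ 4
4 * 619 = 2476 ≡ 499
499 * 192 = 95808 ≡ 253
253 * 569 = 143957 ≡ 295
295 * 371 = 109445 ≡ 51
51 * 142 = 7242 ≡ 652
652 * 64 = 41728 ≡ 211

211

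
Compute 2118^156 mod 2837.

Using repeated squaring:
156 in binary is 10011100, i.e. 156 = 128 + 16 + 8 + 4.
2118^1 ≡ 2118 (mod 2837)
2118^2 ≡ 2118^2 = 4485924 ≡ 627 (mod 2837)
2118^4 ≡ 627^2 = 393129 ≡ 1623 (mod 2837)
2118^8 ≡ 1623^2 = 2634129 ≡ 1393 (mod 2837)
2118^16 ≡ 1393^2 = 1940449 ≡ 2778 (mod 2837)
2118^32 ≡ 2778^2 = 7717284 ≡ 644 (mod 2837)
2118^64 ≡ 644^2 = 414736 ≡ 534 (mod 2837)
2118^128 ≡ 534^2 = 285156 ≡ 1456 (mod 2837)
2118^156 = 2118^128 · 2118^16 · 2118^8 · 2118^4 ≡ 1456 · 2778 · 1393 · 1623 (mod 2837).
Accumulate the product:
1456 · 2778 = 4044768 ≡ 2043
2043 · 1393 = 2845899 ≡ 388
388 · 1623 = 629724 ≡ 2747

2747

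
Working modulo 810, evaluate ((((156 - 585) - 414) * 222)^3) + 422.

156 - 585 = -429 ≡ 381 (mod 810)
381 - 414 = -33 ≡ 777 (mod 810)
777 * 222 = 172494 ≡ 774 (mod 810)
(774)^3 ≡ 324 (mod 810)
324 + 422 = 746

746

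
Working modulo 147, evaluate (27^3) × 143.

60

(27)^3 ≡ 132 (mod 147)
132 × 143 = 18876 ≡ 60 (mod 147)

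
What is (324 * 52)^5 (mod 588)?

324 * 52 = 16848 ≡ 384 (mod 588)
(384)^5 ≡ 552 (mod 588)

552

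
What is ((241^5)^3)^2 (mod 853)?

41

(241)^5 ≡ 114 (mod 853)
(114)^3 ≡ 736 (mod 853)
(736)^2 ≡ 41 (mod 853)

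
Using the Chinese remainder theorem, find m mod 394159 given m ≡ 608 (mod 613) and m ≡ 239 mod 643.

613⁻¹ mod 643: 613·150 ≡ 1 (mod 643), so 613⁻¹ ≡ 150.
m = 608 + 613·((239 − 608)·150 mod 643) = 608 + 613·591 = 362891.
Check: 362891 mod 613 = 608, 362891 mod 643 = 239. ✓

362891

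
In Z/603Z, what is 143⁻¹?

Apply the Euclidean algorithm and back-substitute:
603 = 4×143 + 31
143 = 4×31 + 19
31 = 1×19 + 12
19 = 1×12 + 7
12 = 1×7 + 5
7 = 1×5 + 2
5 = 2×2 + 1
2 = 2×1 + 0
gcd(143, 603) = 1, so the inverse exists.
Bézout: 1 = 60×603 − 253×143.
So 143⁻¹ ≡ −253 ≡ 350 (mod 603).

350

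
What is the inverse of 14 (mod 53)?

19

Apply the Euclidean algorithm and back-substitute:
53 = 3×14 + 11
14 = 1×11 + 3
11 = 3×3 + 2
3 = 1×2 + 1
2 = 2×1 + 0
gcd(14, 53) = 1, so the inverse exists.
Bézout: 1 = −5×53 + 19×14.
So 14⁻¹ ≡ 19 (mod 53).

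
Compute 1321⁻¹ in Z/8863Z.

8286

Apply the Euclidean algorithm and back-substitute:
8863 = 6×1321 + 937
1321 = 1×937 + 384
937 = 2×384 + 169
384 = 2×169 + 46
169 = 3×46 + 31
46 = 1×31 + 15
31 = 2×15 + 1
15 = 15×1 + 0
gcd(1321, 8863) = 1, so the inverse exists.
Bézout: 1 = 86×8863 − 577×1321.
So 1321⁻¹ ≡ −577 ≡ 8286 (mod 8863).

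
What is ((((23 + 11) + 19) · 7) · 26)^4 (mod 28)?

0

23 + 11 = 34 ≡ 6 (mod 28)
6 + 19 = 25
25 · 7 = 175 ≡ 7 (mod 28)
7 · 26 = 182 ≡ 14 (mod 28)
(14)^4 ≡ 0 (mod 28)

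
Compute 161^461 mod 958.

Compute successive squares:
161^1 ≡ 161 (mod 958)
161^2 ≡ 161^2 = 25921 ≡ 55 (mod 958)
161^4 ≡ 55^2 = 3025 ≡ 151 (mod 958)
161^8 ≡ 151^2 = 22801 ≡ 767 (mod 958)
161^16 ≡ 767^2 = 588289 ≡ 77 (mod 958)
161^32 ≡ 77^2 = 5929 ≡ 181 (mod 958)
161^64 ≡ 181^2 = 32761 ≡ 189 (mod 958)
161^128 ≡ 189^2 = 35721 ≡ 275 (mod 958)
161^256 ≡ 275^2 = 75625 ≡ 901 (mod 958)
161^461 = 161^256 × 161^128 × 161^64 × 161^8 × 161^4 × 161^1 ≡ 901 × 275 × 189 × 767 × 151 × 161 (mod 958).
Accumulate the product:
901 × 275 = 247775 ≡ 611
611 × 189 = 115479 ≡ 519
519 × 767 = 398073 ≡ 503
503 × 151 = 75953 ≡ 271
271 × 161 = 43631 ≡ 521

521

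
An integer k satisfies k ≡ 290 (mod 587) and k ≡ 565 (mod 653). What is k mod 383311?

317270

587⁻¹ mod 653: 587*465 ≡ 1 (mod 653), so 587⁻¹ ≡ 465.
k = 290 + 587*((565 − 290)*465 mod 653) = 290 + 587*540 = 317270.
Check: 317270 mod 587 = 290, 317270 mod 653 = 565. ✓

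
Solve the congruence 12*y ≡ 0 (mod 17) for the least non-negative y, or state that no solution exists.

gcd(12, 17) = 1, so a unique solution mod 17 exists.
12⁻¹ ≡ 10 (mod 17).
y ≡ 10*0 ≡ 0 (mod 17).

0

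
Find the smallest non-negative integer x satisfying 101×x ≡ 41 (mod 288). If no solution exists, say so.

gcd(101, 288) = 1, so a unique solution mod 288 exists.
101⁻¹ ≡ 77 (mod 288).
x ≡ 77×41 ≡ 277 (mod 288).

277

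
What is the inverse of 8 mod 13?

5

13 = 1·8 + 5
8 = 1·5 + 3
5 = 1·3 + 2
3 = 1·2 + 1
2 = 2·1 + 0
gcd(8, 13) = 1, so the inverse exists.
Bézout: 1 = −3·13 + 5·8.
So 8⁻¹ ≡ 5 (mod 13).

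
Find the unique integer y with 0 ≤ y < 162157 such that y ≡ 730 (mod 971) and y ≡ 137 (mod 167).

71613

971⁻¹ mod 167: 971×70 ≡ 1 (mod 167), so 971⁻¹ ≡ 70.
y = 730 + 971×((137 − 730)×70 mod 167) = 730 + 971×73 = 71613.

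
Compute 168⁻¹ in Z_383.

57

383 = 2*168 + 47
168 = 3*47 + 27
47 = 1*27 + 20
27 = 1*20 + 7
20 = 2*7 + 6
7 = 1*6 + 1
6 = 6*1 + 0
gcd(168, 383) = 1, so the inverse exists.
Bézout: 1 = −25*383 + 57*168.
So 168⁻¹ ≡ 57 (mod 383).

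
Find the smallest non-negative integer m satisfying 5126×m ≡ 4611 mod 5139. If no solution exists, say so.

4389

gcd(5126, 5139) = 1, so a unique solution mod 5139 exists.
5126⁻¹ ≡ 3953 (mod 5139).
m ≡ 3953×4611 ≡ 4389 (mod 5139).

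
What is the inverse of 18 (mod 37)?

Run the extended Euclidean algorithm:
37 = 2·18 + 1
18 = 18·1 + 0
gcd(18, 37) = 1, so the inverse exists.
Bézout: 1 = 1·37 − 2·18.
So 18⁻¹ ≡ −2 ≡ 35 (mod 37).

35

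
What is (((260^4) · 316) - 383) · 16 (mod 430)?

(260)^4 ≡ 360 (mod 430)
360 · 316 = 113760 ≡ 240 (mod 430)
240 - 383 = -143 ≡ 287 (mod 430)
287 · 16 = 4592 ≡ 292 (mod 430)

292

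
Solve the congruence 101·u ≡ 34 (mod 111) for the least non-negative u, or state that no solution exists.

41

gcd(101, 111) = 1, so a unique solution mod 111 exists.
101⁻¹ ≡ 11 (mod 111).
u ≡ 11·34 ≡ 41 (mod 111).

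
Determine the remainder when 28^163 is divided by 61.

Compute successive squares:
163 in binary is 10100011, i.e. 163 = 128 + 32 + 2 + 1.
28^1 ≡ 28 (mod 61)
28^2 ≡ 28^2 = 784 ≡ 52 (mod 61)
28^4 ≡ 52^2 = 2704 ≡ 20 (mod 61)
28^8 ≡ 20^2 = 400 ≡ 34 (mod 61)
28^16 ≡ 34^2 = 1156 ≡ 58 (mod 61)
28^32 ≡ 58^2 = 3364 ≡ 9 (mod 61)
28^64 ≡ 9^2 = 81 ≡ 20 (mod 61)
28^128 ≡ 20^2 = 400 ≡ 34 (mod 61)
28^163 = 28^128 * 28^32 * 28^2 * 28^1 ≡ 34 * 9 * 52 * 28 (mod 61).
Accumulate the product:
34 * 9 = 306 ≡ 1
1 * 52 = 52
52 * 28 = 1456 ≡ 53

53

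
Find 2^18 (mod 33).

By square-and-multiply:
18 in binary is 10010, i.e. 18 = 16 + 2.
2^1 ≡ 2 (mod 33)
2^2 ≡ 2^2 = 4 (mod 33)
2^4 ≡ 4^2 = 16 (mod 33)
2^8 ≡ 16^2 = 256 ≡ 25 (mod 33)
2^16 ≡ 25^2 = 625 ≡ 31 (mod 33)
2^18 = 2^16 × 2^2 ≡ 31 × 4 (mod 33).
31 × 4 = 124 ≡ 25 (mod 33).

25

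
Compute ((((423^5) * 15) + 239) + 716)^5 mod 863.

381

(423)^5 ≡ 47 (mod 863)
47 * 15 = 705
705 + 239 = 944 ≡ 81 (mod 863)
81 + 716 = 797
(797)^5 ≡ 381 (mod 863)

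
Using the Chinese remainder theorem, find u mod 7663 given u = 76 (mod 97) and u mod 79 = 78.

4344

97⁻¹ mod 79: 97×22 ≡ 1 (mod 79), so 97⁻¹ ≡ 22.
u = 76 + 97×((78 − 76)×22 mod 79) = 76 + 97×44 = 4344.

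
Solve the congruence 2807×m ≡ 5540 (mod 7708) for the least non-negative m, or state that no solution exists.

4780

gcd(2807, 7708) = 1, so a unique solution mod 7708 exists.
2807⁻¹ ≡ 2227 (mod 7708).
m ≡ 2227×5540 ≡ 4780 (mod 7708).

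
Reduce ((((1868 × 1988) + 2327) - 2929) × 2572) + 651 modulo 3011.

381

1868 × 1988 = 3713584 ≡ 1021 (mod 3011)
1021 + 2327 = 3348 ≡ 337 (mod 3011)
337 - 2929 = -2592 ≡ 419 (mod 3011)
419 × 2572 = 1077668 ≡ 2741 (mod 3011)
2741 + 651 = 3392 ≡ 381 (mod 3011)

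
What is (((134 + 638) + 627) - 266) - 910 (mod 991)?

134 + 638 = 772
772 + 627 = 1399 ≡ 408 (mod 991)
408 - 266 = 142
142 - 910 = -768 ≡ 223 (mod 991)

223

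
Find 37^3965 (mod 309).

130

3965 in binary is 111101111101, i.e. 3965 = 2048 + 1024 + 512 + 256 + 64 + 32 + 16 + 8 + 4 + 1.
37^1 ≡ 37 (mod 309)
37^2 ≡ 37^2 = 1369 ≡ 133 (mod 309)
37^4 ≡ 133^2 = 17689 ≡ 76 (mod 309)
37^8 ≡ 76^2 = 5776 ≡ 214 (mod 309)
37^16 ≡ 214^2 = 45796 ≡ 64 (mod 309)
37^32 ≡ 64^2 = 4096 ≡ 79 (mod 309)
37^64 ≡ 79^2 = 6241 ≡ 61 (mod 309)
37^128 ≡ 61^2 = 3721 ≡ 13 (mod 309)
37^256 ≡ 13^2 = 169 (mod 309)
37^512 ≡ 169^2 = 28561 ≡ 133 (mod 309)
37^1024 ≡ 133^2 = 17689 ≡ 76 (mod 309)
37^2048 ≡ 76^2 = 5776 ≡ 214 (mod 309)
37^3965 = 37^2048 × 37^1024 × 37^512 × 37^256 × 37^64 × 37^32 × 37^16 × 37^8 × 37^4 × 37^1 ≡ 214 × 76 × 133 × 169 × 61 × 79 × 64 × 214 × 76 × 37 (mod 309).
Accumulate the product:
214 × 76 = 16264 ≡ 196
196 × 133 = 26068 ≡ 112
112 × 169 = 18928 ≡ 79
79 × 61 = 4819 ≡ 184
184 × 79 = 14536 ≡ 13
13 × 64 = 832 ≡ 214
214 × 214 = 45796 ≡ 64
64 × 76 = 4864 ≡ 229
229 × 37 = 8473 ≡ 130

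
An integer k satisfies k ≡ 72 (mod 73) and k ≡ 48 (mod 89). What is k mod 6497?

3430

73⁻¹ mod 89: 73×50 ≡ 1 (mod 89), so 73⁻¹ ≡ 50.
k = 72 + 73×((48 − 72)×50 mod 89) = 72 + 73×46 = 3430.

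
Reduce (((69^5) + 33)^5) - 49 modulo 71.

23

(69)^5 ≡ 39 (mod 71)
39 + 33 = 72 ≡ 1 (mod 71)
(1)^5 ≡ 1 (mod 71)
1 - 49 = -48 ≡ 23 (mod 71)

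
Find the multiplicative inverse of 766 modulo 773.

552

773 = 1·766 + 7
766 = 109·7 + 3
7 = 2·3 + 1
3 = 3·1 + 0
gcd(766, 773) = 1, so the inverse exists.
Bézout: 1 = 219·773 − 221·766.
So 766⁻¹ ≡ −221 ≡ 552 (mod 773).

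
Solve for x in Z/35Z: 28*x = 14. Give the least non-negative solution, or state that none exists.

gcd(28, 35) = 7, and 7 | 14, so solutions exist.
Divide through by 7: 4*x ≡ 2 (mod 5).
4⁻¹ ≡ 4 (mod 5).
x ≡ 4*2 ≡ 3 (mod 5).
The smallest non-negative solution is x = 3.

3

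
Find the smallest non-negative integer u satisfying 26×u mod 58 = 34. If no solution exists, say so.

8

gcd(26, 58) = 2, and 2 | 34, so solutions exist.
Divide through by 2: 13×u mod 29 = 17.
13⁻¹ ≡ 9 (mod 29).
u ≡ 9×17 ≡ 8 (mod 29).
The smallest non-negative solution is u = 8.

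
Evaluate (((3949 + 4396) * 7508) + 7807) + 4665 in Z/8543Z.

3949 + 4396 = 8345
8345 * 7508 = 62654260 ≡ 8441 (mod 8543)
8441 + 7807 = 16248 ≡ 7705 (mod 8543)
7705 + 4665 = 12370 ≡ 3827 (mod 8543)

3827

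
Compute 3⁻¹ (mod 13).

9

13 = 4·3 + 1
3 = 3·1 + 0
gcd(3, 13) = 1, so the inverse exists.
Bézout: 1 = 1·13 − 4·3.
So 3⁻¹ ≡ −4 ≡ 9 (mod 13).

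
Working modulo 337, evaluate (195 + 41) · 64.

195 + 41 = 236
236 · 64 = 15104 ≡ 276 (mod 337)

276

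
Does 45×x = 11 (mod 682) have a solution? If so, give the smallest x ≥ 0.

gcd(45, 682) = 1, so a unique solution mod 682 exists.
45⁻¹ ≡ 485 (mod 682).
x ≡ 485×11 ≡ 561 (mod 682).

561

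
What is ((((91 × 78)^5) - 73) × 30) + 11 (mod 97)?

91 × 78 = 7098 ≡ 17 (mod 97)
(17)^5 ≡ 68 (mod 97)
68 - 73 = -5 ≡ 92 (mod 97)
92 × 30 = 2760 ≡ 44 (mod 97)
44 + 11 = 55

55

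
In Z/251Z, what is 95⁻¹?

37

By the extended Euclidean algorithm:
251 = 2×95 + 61
95 = 1×61 + 34
61 = 1×34 + 27
34 = 1×27 + 7
27 = 3×7 + 6
7 = 1×6 + 1
6 = 6×1 + 0
gcd(95, 251) = 1, so the inverse exists.
Back-substitute for 1:
1 = 1×7 − 1×6
  = −1×27 + 4×7
  = 4×34 − 5×27
  = −5×61 + 9×34
  = 9×95 − 14×61
  = −14×251 + 37×95
So 95⁻¹ ≡ 37 (mod 251).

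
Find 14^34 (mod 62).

Compute successive squares:
34 in binary is 100010, i.e. 34 = 32 + 2.
14^1 ≡ 14 (mod 62)
14^2 ≡ 14^2 = 196 ≡ 10 (mod 62)
14^4 ≡ 10^2 = 100 ≡ 38 (mod 62)
14^8 ≡ 38^2 = 1444 ≡ 18 (mod 62)
14^16 ≡ 18^2 = 324 ≡ 14 (mod 62)
14^32 ≡ 14^2 = 196 ≡ 10 (mod 62)
14^34 = 14^32 · 14^2 ≡ 10 · 10 (mod 62).
10 · 10 = 100 ≡ 38 (mod 62).

38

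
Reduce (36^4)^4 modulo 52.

(36)^4 ≡ 16 (mod 52)
(16)^4 ≡ 16 (mod 52)

16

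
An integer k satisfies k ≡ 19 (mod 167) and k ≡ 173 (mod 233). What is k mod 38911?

167⁻¹ mod 233: 167×60 ≡ 1 (mod 233), so 167⁻¹ ≡ 60.
k = 19 + 167×((173 − 19)×60 mod 233) = 19 + 167×153 = 25570.

25570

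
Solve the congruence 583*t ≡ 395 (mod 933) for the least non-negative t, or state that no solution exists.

572

gcd(583, 933) = 1, so a unique solution mod 933 exists.
583⁻¹ ≡ 925 (mod 933).
t ≡ 925*395 ≡ 572 (mod 933).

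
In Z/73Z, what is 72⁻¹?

72

73 = 1*72 + 1
72 = 72*1 + 0
gcd(72, 73) = 1, so the inverse exists.
Bézout: 1 = 1*73 − 1*72.
So 72⁻¹ ≡ −1 ≡ 72 (mod 73).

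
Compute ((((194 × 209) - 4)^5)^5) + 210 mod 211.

194 × 209 = 40546 ≡ 34 (mod 211)
34 - 4 = 30
(30)^5 ≡ 185 (mod 211)
(185)^5 ≡ 34 (mod 211)
34 + 210 = 244 ≡ 33 (mod 211)

33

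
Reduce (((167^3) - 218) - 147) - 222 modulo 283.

111

(167)^3 ≡ 132 (mod 283)
132 - 218 = -86 ≡ 197 (mod 283)
197 - 147 = 50
50 - 222 = -172 ≡ 111 (mod 283)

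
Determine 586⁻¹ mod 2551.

Run the extended Euclidean algorithm:
2551 = 4×586 + 207
586 = 2×207 + 172
207 = 1×172 + 35
172 = 4×35 + 32
35 = 1×32 + 3
32 = 10×3 + 2
3 = 1×2 + 1
2 = 2×1 + 0
gcd(586, 2551) = 1, so the inverse exists.
Back-substitute for 1:
1 = 1×3 − 1×2
  = −1×32 + 11×3
  = 11×35 − 12×32
  = −12×172 + 59×35
  = 59×207 − 71×172
  = −71×586 + 201×207
  = 201×2551 − 875×586
So 586⁻¹ ≡ −875 ≡ 1676 (mod 2551).

1676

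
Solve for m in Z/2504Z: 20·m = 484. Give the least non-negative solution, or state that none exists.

525

gcd(20, 2504) = 4, and 4 | 484, so solutions exist.
Divide through by 4: 5·m ≡ 121 mod 626.
5⁻¹ ≡ 501 (mod 626).
m ≡ 501·121 ≡ 525 (mod 626).
The smallest non-negative solution is m = 525.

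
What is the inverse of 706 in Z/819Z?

819 = 1·706 + 113
706 = 6·113 + 28
113 = 4·28 + 1
28 = 28·1 + 0
gcd(706, 819) = 1, so the inverse exists.
Back-substitute for 1:
1 = 1·113 − 4·28
  = −4·706 + 25·113
  = 25·819 − 29·706
So 706⁻¹ ≡ −29 ≡ 790 (mod 819).

790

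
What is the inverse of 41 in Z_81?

2

81 = 1×41 + 40
41 = 1×40 + 1
40 = 40×1 + 0
gcd(41, 81) = 1, so the inverse exists.
Back-substitute for 1:
1 = 1×41 − 1×40
  = −1×81 + 2×41
So 41⁻¹ ≡ 2 (mod 81).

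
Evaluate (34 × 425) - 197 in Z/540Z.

213

34 × 425 = 14450 ≡ 410 (mod 540)
410 - 197 = 213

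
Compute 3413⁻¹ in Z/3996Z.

329

3996 = 1*3413 + 583
3413 = 5*583 + 498
583 = 1*498 + 85
498 = 5*85 + 73
85 = 1*73 + 12
73 = 6*12 + 1
12 = 12*1 + 0
gcd(3413, 3996) = 1, so the inverse exists.
Back-substitute for 1:
1 = 1*73 − 6*12
  = −6*85 + 7*73
  = 7*498 − 41*85
  = −41*583 + 48*498
  = 48*3413 − 281*583
  = −281*3996 + 329*3413
So 3413⁻¹ ≡ 329 (mod 3996).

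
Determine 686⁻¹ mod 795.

Apply the Euclidean algorithm and back-substitute:
795 = 1·686 + 109
686 = 6·109 + 32
109 = 3·32 + 13
32 = 2·13 + 6
13 = 2·6 + 1
6 = 6·1 + 0
gcd(686, 795) = 1, so the inverse exists.
Back-substitute for 1:
1 = 1·13 − 2·6
  = −2·32 + 5·13
  = 5·109 − 17·32
  = −17·686 + 107·109
  = 107·795 − 124·686
So 686⁻¹ ≡ −124 ≡ 671 (mod 795).

671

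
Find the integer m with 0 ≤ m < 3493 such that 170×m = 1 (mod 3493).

1089

Run the extended Euclidean algorithm:
3493 = 20*170 + 93
170 = 1*93 + 77
93 = 1*77 + 16
77 = 4*16 + 13
16 = 1*13 + 3
13 = 4*3 + 1
3 = 3*1 + 0
gcd(170, 3493) = 1, so the inverse exists.
Bézout: 1 = −53*3493 + 1089*170.
So 170⁻¹ ≡ 1089 (mod 3493).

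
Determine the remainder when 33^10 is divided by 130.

10 in binary is 1010, i.e. 10 = 8 + 2.
33^1 ≡ 33 (mod 130)
33^2 ≡ 33^2 = 1089 ≡ 49 (mod 130)
33^4 ≡ 49^2 = 2401 ≡ 61 (mod 130)
33^8 ≡ 61^2 = 3721 ≡ 81 (mod 130)
33^10 = 33^8 · 33^2 ≡ 81 · 49 (mod 130).
81 · 49 = 3969 ≡ 69 (mod 130).

69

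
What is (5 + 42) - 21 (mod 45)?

26

5 + 42 = 47 ≡ 2 (mod 45)
2 - 21 = -19 ≡ 26 (mod 45)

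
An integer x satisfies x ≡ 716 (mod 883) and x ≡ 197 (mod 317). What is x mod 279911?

258552

883⁻¹ mod 317: 883*303 ≡ 1 (mod 317), so 883⁻¹ ≡ 303.
x = 716 + 883*((197 − 716)*303 mod 317) = 716 + 883*292 = 258552.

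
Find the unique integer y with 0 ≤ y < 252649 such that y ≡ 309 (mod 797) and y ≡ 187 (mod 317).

797⁻¹ mod 317: 797*282 ≡ 1 (mod 317), so 797⁻¹ ≡ 282.
y = 309 + 797*((187 − 309)*282 mod 317) = 309 + 797*149 = 119062.

119062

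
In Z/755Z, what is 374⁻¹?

539

Apply the Euclidean algorithm and back-substitute:
755 = 2·374 + 7
374 = 53·7 + 3
7 = 2·3 + 1
3 = 3·1 + 0
gcd(374, 755) = 1, so the inverse exists.
Back-substitute for 1:
1 = 1·7 − 2·3
  = −2·374 + 107·7
  = 107·755 − 216·374
So 374⁻¹ ≡ −216 ≡ 539 (mod 755).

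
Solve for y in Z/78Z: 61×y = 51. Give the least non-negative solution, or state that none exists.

75

gcd(61, 78) = 1, so a unique solution mod 78 exists.
61⁻¹ ≡ 55 (mod 78).
y ≡ 55×51 ≡ 75 (mod 78).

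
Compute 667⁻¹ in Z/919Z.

919 = 1×667 + 252
667 = 2×252 + 163
252 = 1×163 + 89
163 = 1×89 + 74
89 = 1×74 + 15
74 = 4×15 + 14
15 = 1×14 + 1
14 = 14×1 + 0
gcd(667, 919) = 1, so the inverse exists.
Back-substitute for 1:
1 = 1×15 − 1×14
  = −1×74 + 5×15
  = 5×89 − 6×74
  = −6×163 + 11×89
  = 11×252 − 17×163
  = −17×667 + 45×252
  = 45×919 − 62×667
So 667⁻¹ ≡ −62 ≡ 857 (mod 919).

857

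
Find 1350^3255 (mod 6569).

1830

Compute successive squares:
3255 in binary is 110010110111, i.e. 3255 = 2048 + 1024 + 128 + 32 + 16 + 4 + 2 + 1.
1350^1 ≡ 1350 (mod 6569)
1350^2 ≡ 1350^2 = 1822500 ≡ 2887 (mod 6569)
1350^4 ≡ 2887^2 = 8334769 ≡ 5277 (mod 6569)
1350^8 ≡ 5277^2 = 27846729 ≡ 738 (mod 6569)
1350^16 ≡ 738^2 = 544644 ≡ 5986 (mod 6569)
1350^32 ≡ 5986^2 = 35832196 ≡ 4870 (mod 6569)
1350^64 ≡ 4870^2 = 23716900 ≡ 2810 (mod 6569)
1350^128 ≡ 2810^2 = 7896100 ≡ 162 (mod 6569)
1350^256 ≡ 162^2 = 26244 ≡ 6537 (mod 6569)
1350^512 ≡ 6537^2 = 42732369 ≡ 1024 (mod 6569)
1350^1024 ≡ 1024^2 = 1048576 ≡ 4105 (mod 6569)
1350^2048 ≡ 4105^2 = 16851025 ≡ 1540 (mod 6569)
1350^3255 = 1350^2048 · 1350^1024 · 1350^128 · 1350^32 · 1350^16 · 1350^4 · 1350^2 · 1350^1 ≡ 1540 · 4105 · 162 · 4870 · 5986 · 5277 · 2887 · 1350 (mod 6569).
Accumulate the product:
1540 · 4105 = 6321700 ≡ 2322
2322 · 162 = 376164 ≡ 1731
1731 · 4870 = 8429970 ≡ 1943
1943 · 5986 = 11630798 ≡ 3668
3668 · 5277 = 19356036 ≡ 3762
3762 · 2887 = 10860894 ≡ 2337
2337 · 1350 = 3154950 ≡ 1830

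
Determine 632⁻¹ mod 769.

174

769 = 1·632 + 137
632 = 4·137 + 84
137 = 1·84 + 53
84 = 1·53 + 31
53 = 1·31 + 22
31 = 1·22 + 9
22 = 2·9 + 4
9 = 2·4 + 1
4 = 4·1 + 0
gcd(632, 769) = 1, so the inverse exists.
Back-substitute for 1:
1 = 1·9 − 2·4
  = −2·22 + 5·9
  = 5·31 − 7·22
  = −7·53 + 12·31
  = 12·84 − 19·53
  = −19·137 + 31·84
  = 31·632 − 143·137
  = −143·769 + 174·632
So 632⁻¹ ≡ 174 (mod 769).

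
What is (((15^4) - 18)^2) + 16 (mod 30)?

(15)^4 ≡ 15 (mod 30)
15 - 18 = -3 ≡ 27 (mod 30)
(27)^2 ≡ 9 (mod 30)
9 + 16 = 25

25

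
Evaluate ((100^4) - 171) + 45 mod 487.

(100)^4 ≡ 394 (mod 487)
394 - 171 = 223
223 + 45 = 268

268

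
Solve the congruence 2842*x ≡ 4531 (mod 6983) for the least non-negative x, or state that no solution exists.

gcd(2842, 6983) = 1, so a unique solution mod 6983 exists.
2842⁻¹ ≡ 3005 (mod 6983).
x ≡ 3005*4531 ≡ 5788 (mod 6983).

5788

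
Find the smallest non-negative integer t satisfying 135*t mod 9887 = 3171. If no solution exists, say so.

gcd(135, 9887) = 1, so a unique solution mod 9887 exists.
135⁻¹ ≡ 7104 (mod 9887).
t ≡ 7104*3171 ≡ 4198 (mod 9887).

4198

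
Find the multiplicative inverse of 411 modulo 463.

276

Apply the Euclidean algorithm and back-substitute:
463 = 1·411 + 52
411 = 7·52 + 47
52 = 1·47 + 5
47 = 9·5 + 2
5 = 2·2 + 1
2 = 2·1 + 0
gcd(411, 463) = 1, so the inverse exists.
Back-substitute for 1:
1 = 1·5 − 2·2
  = −2·47 + 19·5
  = 19·52 − 21·47
  = −21·411 + 166·52
  = 166·463 − 187·411
So 411⁻¹ ≡ −187 ≡ 276 (mod 463).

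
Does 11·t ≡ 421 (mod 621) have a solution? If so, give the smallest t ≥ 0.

377

gcd(11, 621) = 1, so a unique solution mod 621 exists.
11⁻¹ ≡ 113 (mod 621).
t ≡ 113·421 ≡ 377 (mod 621).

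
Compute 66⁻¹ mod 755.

Run the extended Euclidean algorithm:
755 = 11×66 + 29
66 = 2×29 + 8
29 = 3×8 + 5
8 = 1×5 + 3
5 = 1×3 + 2
3 = 1×2 + 1
2 = 2×1 + 0
gcd(66, 755) = 1, so the inverse exists.
Back-substitute for 1:
1 = 1×3 − 1×2
  = −1×5 + 2×3
  = 2×8 − 3×5
  = −3×29 + 11×8
  = 11×66 − 25×29
  = −25×755 + 286×66
So 66⁻¹ ≡ 286 (mod 755).

286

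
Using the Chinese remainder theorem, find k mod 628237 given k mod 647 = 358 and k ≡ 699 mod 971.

647⁻¹ mod 971: 647·968 ≡ 1 (mod 971), so 647⁻¹ ≡ 968.
k = 358 + 647·((699 − 358)·968 mod 971) = 358 + 647·919 = 594951.

594951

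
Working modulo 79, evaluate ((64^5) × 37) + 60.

(64)^5 ≡ 52 (mod 79)
52 × 37 = 1924 ≡ 28 (mod 79)
28 + 60 = 88 ≡ 9 (mod 79)

9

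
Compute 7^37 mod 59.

29

By square-and-multiply:
37 in binary is 100101, i.e. 37 = 32 + 4 + 1.
7^1 ≡ 7 (mod 59)
7^2 ≡ 7^2 = 49 (mod 59)
7^4 ≡ 49^2 = 2401 ≡ 41 (mod 59)
7^8 ≡ 41^2 = 1681 ≡ 29 (mod 59)
7^16 ≡ 29^2 = 841 ≡ 15 (mod 59)
7^32 ≡ 15^2 = 225 ≡ 48 (mod 59)
7^37 = 7^32 × 7^4 × 7^1 ≡ 48 × 41 × 7 (mod 59).
Accumulate the product:
48 × 41 = 1968 ≡ 21
21 × 7 = 147 ≡ 29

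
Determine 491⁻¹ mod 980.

491

Apply the Euclidean algorithm and back-substitute:
980 = 1·491 + 489
491 = 1·489 + 2
489 = 244·2 + 1
2 = 2·1 + 0
gcd(491, 980) = 1, so the inverse exists.
Back-substitute for 1:
1 = 1·489 − 244·2
  = −244·491 + 245·489
  = 245·980 − 489·491
So 491⁻¹ ≡ −489 ≡ 491 (mod 980).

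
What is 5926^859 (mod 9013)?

By square-and-multiply:
5926^1 ≡ 5926 (mod 9013)
5926^2 ≡ 5926^2 = 35117476 ≡ 2828 (mod 9013)
5926^4 ≡ 2828^2 = 7997584 ≡ 3053 (mod 9013)
5926^8 ≡ 3053^2 = 9320809 ≡ 1367 (mod 9013)
5926^16 ≡ 1367^2 = 1868689 ≡ 2998 (mod 9013)
5926^32 ≡ 2998^2 = 8988004 ≡ 2043 (mod 9013)
5926^64 ≡ 2043^2 = 4173849 ≡ 830 (mod 9013)
5926^128 ≡ 830^2 = 688900 ≡ 3912 (mod 9013)
5926^256 ≡ 3912^2 = 15303744 ≡ 8683 (mod 9013)
5926^512 ≡ 8683^2 = 75394489 ≡ 744 (mod 9013)
5926^859 = 5926^512 · 5926^256 · 5926^64 · 5926^16 · 5926^8 · 5926^2 · 5926^1 ≡ 744 · 8683 · 830 · 2998 · 1367 · 2828 · 5926 (mod 9013).
Accumulate the product:
744 · 8683 = 6460152 ≡ 6844
6844 · 830 = 5680520 ≡ 2330
2330 · 2998 = 6985340 ≡ 265
265 · 1367 = 362255 ≡ 1735
1735 · 2828 = 4906580 ≡ 3508
3508 · 5926 = 20788408 ≡ 4430

4430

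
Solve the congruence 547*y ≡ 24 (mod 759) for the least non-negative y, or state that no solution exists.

630

gcd(547, 759) = 1, so a unique solution mod 759 exists.
547⁻¹ ≡ 469 (mod 759).
y ≡ 469*24 ≡ 630 (mod 759).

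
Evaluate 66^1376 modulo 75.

66^1 ≡ 66 (mod 75)
66^2 ≡ 66^2 = 4356 ≡ 6 (mod 75)
66^4 ≡ 6^2 = 36 (mod 75)
66^8 ≡ 36^2 = 1296 ≡ 21 (mod 75)
66^16 ≡ 21^2 = 441 ≡ 66 (mod 75)
66^32 ≡ 66^2 = 4356 ≡ 6 (mod 75)
66^64 ≡ 6^2 = 36 (mod 75)
66^128 ≡ 36^2 = 1296 ≡ 21 (mod 75)
66^256 ≡ 21^2 = 441 ≡ 66 (mod 75)
66^512 ≡ 66^2 = 4356 ≡ 6 (mod 75)
66^1024 ≡ 6^2 = 36 (mod 75)
66^1376 = 66^1024 × 66^256 × 66^64 × 66^32 ≡ 36 × 66 × 36 × 6 (mod 75).
Accumulate the product:
36 × 66 = 2376 ≡ 51
51 × 36 = 1836 ≡ 36
36 × 6 = 216 ≡ 66

66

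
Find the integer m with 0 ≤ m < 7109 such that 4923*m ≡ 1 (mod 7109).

5135

By the extended Euclidean algorithm:
7109 = 1*4923 + 2186
4923 = 2*2186 + 551
2186 = 3*551 + 533
551 = 1*533 + 18
533 = 29*18 + 11
18 = 1*11 + 7
11 = 1*7 + 4
7 = 1*4 + 3
4 = 1*3 + 1
3 = 3*1 + 0
gcd(4923, 7109) = 1, so the inverse exists.
Back-substitute for 1:
1 = 1*4 − 1*3
  = −1*7 + 2*4
  = 2*11 − 3*7
  = −3*18 + 5*11
  = 5*533 − 148*18
  = −148*551 + 153*533
  = 153*2186 − 607*551
  = −607*4923 + 1367*2186
  = 1367*7109 − 1974*4923
So 4923⁻¹ ≡ −1974 ≡ 5135 (mod 7109).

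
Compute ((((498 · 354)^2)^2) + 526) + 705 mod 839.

23

498 · 354 = 176292 ≡ 102 (mod 839)
(102)^2 ≡ 336 (mod 839)
(336)^2 ≡ 470 (mod 839)
470 + 526 = 996 ≡ 157 (mod 839)
157 + 705 = 862 ≡ 23 (mod 839)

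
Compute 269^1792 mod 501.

1792 in binary is 11100000000, i.e. 1792 = 1024 + 512 + 256.
269^1 ≡ 269 (mod 501)
269^2 ≡ 269^2 = 72361 ≡ 217 (mod 501)
269^4 ≡ 217^2 = 47089 ≡ 496 (mod 501)
269^8 ≡ 496^2 = 246016 ≡ 25 (mod 501)
269^16 ≡ 25^2 = 625 ≡ 124 (mod 501)
269^32 ≡ 124^2 = 15376 ≡ 346 (mod 501)
269^64 ≡ 346^2 = 119716 ≡ 478 (mod 501)
269^128 ≡ 478^2 = 228484 ≡ 28 (mod 501)
269^256 ≡ 28^2 = 784 ≡ 283 (mod 501)
269^512 ≡ 283^2 = 80089 ≡ 430 (mod 501)
269^1024 ≡ 430^2 = 184900 ≡ 31 (mod 501)
269^1792 = 269^1024 × 269^512 × 269^256 ≡ 31 × 430 × 283 (mod 501).
Accumulate the product:
31 × 430 = 13330 ≡ 304
304 × 283 = 86032 ≡ 361

361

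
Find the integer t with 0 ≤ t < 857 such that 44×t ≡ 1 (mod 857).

448

By the extended Euclidean algorithm:
857 = 19·44 + 21
44 = 2·21 + 2
21 = 10·2 + 1
2 = 2·1 + 0
gcd(44, 857) = 1, so the inverse exists.
Back-substitute for 1:
1 = 1·21 − 10·2
  = −10·44 + 21·21
  = 21·857 − 409·44
So 44⁻¹ ≡ −409 ≡ 448 (mod 857).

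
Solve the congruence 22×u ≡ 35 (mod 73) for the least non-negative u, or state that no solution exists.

gcd(22, 73) = 1, so a unique solution mod 73 exists.
22⁻¹ ≡ 10 (mod 73).
u ≡ 10×35 ≡ 58 (mod 73).

58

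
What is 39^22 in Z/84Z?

Compute successive squares:
22 in binary is 10110, i.e. 22 = 16 + 4 + 2.
39^1 ≡ 39 (mod 84)
39^2 ≡ 39^2 = 1521 ≡ 9 (mod 84)
39^4 ≡ 9^2 = 81 (mod 84)
39^8 ≡ 81^2 = 6561 ≡ 9 (mod 84)
39^16 ≡ 9^2 = 81 (mod 84)
39^22 = 39^16 · 39^4 · 39^2 ≡ 81 · 81 · 9 (mod 84).
Accumulate the product:
81 · 81 = 6561 ≡ 9
9 · 9 = 81

81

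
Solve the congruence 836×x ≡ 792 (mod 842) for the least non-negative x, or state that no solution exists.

289

gcd(836, 842) = 2, and 2 | 792, so solutions exist.
Divide through by 2: 418×x = 396 (mod 421).
418⁻¹ ≡ 140 (mod 421).
x ≡ 140×396 ≡ 289 (mod 421).
The smallest non-negative solution is x = 289.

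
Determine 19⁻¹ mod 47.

Run the extended Euclidean algorithm:
47 = 2·19 + 9
19 = 2·9 + 1
9 = 9·1 + 0
gcd(19, 47) = 1, so the inverse exists.
Bézout: 1 = −2·47 + 5·19.
So 19⁻¹ ≡ 5 (mod 47).

5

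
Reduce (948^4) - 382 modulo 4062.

(948)^4 ≡ 690 (mod 4062)
690 - 382 = 308

308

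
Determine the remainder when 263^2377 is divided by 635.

453

2377 in binary is 100101001001, i.e. 2377 = 2048 + 256 + 64 + 8 + 1.
263^1 ≡ 263 (mod 635)
263^2 ≡ 263^2 = 69169 ≡ 589 (mod 635)
263^4 ≡ 589^2 = 346921 ≡ 211 (mod 635)
263^8 ≡ 211^2 = 44521 ≡ 71 (mod 635)
263^16 ≡ 71^2 = 5041 ≡ 596 (mod 635)
263^32 ≡ 596^2 = 355216 ≡ 251 (mod 635)
263^64 ≡ 251^2 = 63001 ≡ 136 (mod 635)
263^128 ≡ 136^2 = 18496 ≡ 81 (mod 635)
263^256 ≡ 81^2 = 6561 ≡ 211 (mod 635)
263^512 ≡ 211^2 = 44521 ≡ 71 (mod 635)
263^1024 ≡ 71^2 = 5041 ≡ 596 (mod 635)
263^2048 ≡ 596^2 = 355216 ≡ 251 (mod 635)
263^2377 = 263^2048 × 263^256 × 263^64 × 263^8 × 263^1 ≡ 251 × 211 × 136 × 71 × 263 (mod 635).
Accumulate the product:
251 × 211 = 52961 ≡ 256
256 × 136 = 34816 ≡ 526
526 × 71 = 37346 ≡ 516
516 × 263 = 135708 ≡ 453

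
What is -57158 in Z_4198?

1614

-57158 = -14*4198 + 1614, so -57158 ≡ 1614 (mod 4198).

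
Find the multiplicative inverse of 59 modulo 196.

103

Run the extended Euclidean algorithm:
196 = 3×59 + 19
59 = 3×19 + 2
19 = 9×2 + 1
2 = 2×1 + 0
gcd(59, 196) = 1, so the inverse exists.
Bézout: 1 = 28×196 − 93×59.
So 59⁻¹ ≡ −93 ≡ 103 (mod 196).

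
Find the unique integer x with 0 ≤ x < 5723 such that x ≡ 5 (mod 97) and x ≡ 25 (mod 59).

97⁻¹ mod 59: 97*14 ≡ 1 (mod 59), so 97⁻¹ ≡ 14.
x = 5 + 97*((25 − 5)*14 mod 59) = 5 + 97*44 = 4273.

4273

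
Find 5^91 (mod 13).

8

91 in binary is 1011011, i.e. 91 = 64 + 16 + 8 + 2 + 1.
5^1 ≡ 5 (mod 13)
5^2 ≡ 5^2 = 25 ≡ 12 (mod 13)
5^4 ≡ 12^2 = 144 ≡ 1 (mod 13)
5^8 ≡ 1^2 = 1 (mod 13)
5^16 ≡ 1^2 = 1 (mod 13)
5^32 ≡ 1^2 = 1 (mod 13)
5^64 ≡ 1^2 = 1 (mod 13)
5^91 = 5^64 * 5^16 * 5^8 * 5^2 * 5^1 ≡ 1 * 1 * 1 * 12 * 5 (mod 13).
Accumulate the product:
1 * 1 = 1
1 * 1 = 1
1 * 12 = 12
12 * 5 = 60 ≡ 8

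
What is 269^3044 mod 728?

289

3044 in binary is 101111100100, i.e. 3044 = 2048 + 512 + 256 + 128 + 64 + 32 + 4.
269^1 ≡ 269 (mod 728)
269^2 ≡ 269^2 = 72361 ≡ 289 (mod 728)
269^4 ≡ 289^2 = 83521 ≡ 529 (mod 728)
269^8 ≡ 529^2 = 279841 ≡ 289 (mod 728)
269^16 ≡ 289^2 = 83521 ≡ 529 (mod 728)
269^32 ≡ 529^2 = 279841 ≡ 289 (mod 728)
269^64 ≡ 289^2 = 83521 ≡ 529 (mod 728)
269^128 ≡ 529^2 = 279841 ≡ 289 (mod 728)
269^256 ≡ 289^2 = 83521 ≡ 529 (mod 728)
269^512 ≡ 529^2 = 279841 ≡ 289 (mod 728)
269^1024 ≡ 289^2 = 83521 ≡ 529 (mod 728)
269^2048 ≡ 529^2 = 279841 ≡ 289 (mod 728)
269^3044 = 269^2048 × 269^512 × 269^256 × 269^128 × 269^64 × 269^32 × 269^4 ≡ 289 × 289 × 529 × 289 × 529 × 289 × 529 (mod 728).
Accumulate the product:
289 × 289 = 83521 ≡ 529
529 × 529 = 279841 ≡ 289
289 × 289 = 83521 ≡ 529
529 × 529 = 279841 ≡ 289
289 × 289 = 83521 ≡ 529
529 × 529 = 279841 ≡ 289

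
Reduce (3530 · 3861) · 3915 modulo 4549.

3142

3530 · 3861 = 13629330 ≡ 526 (mod 4549)
526 · 3915 = 2059290 ≡ 3142 (mod 4549)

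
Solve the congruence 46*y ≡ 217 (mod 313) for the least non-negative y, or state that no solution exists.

134

gcd(46, 313) = 1, so a unique solution mod 313 exists.
46⁻¹ ≡ 279 (mod 313).
y ≡ 279*217 ≡ 134 (mod 313).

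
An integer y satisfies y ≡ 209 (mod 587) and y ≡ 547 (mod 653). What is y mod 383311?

587⁻¹ mod 653: 587*465 ≡ 1 (mod 653), so 587⁻¹ ≡ 465.
y = 209 + 587*((547 − 209)*465 mod 653) = 209 + 587*450 = 264359.

264359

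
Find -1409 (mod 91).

-1409 = -16·91 + 47, so -1409 ≡ 47 (mod 91).

47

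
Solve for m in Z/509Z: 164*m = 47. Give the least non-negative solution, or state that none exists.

351

gcd(164, 509) = 1, so a unique solution mod 509 exists.
164⁻¹ ≡ 419 (mod 509).
m ≡ 419*47 ≡ 351 (mod 509).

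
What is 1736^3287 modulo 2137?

By square-and-multiply:
3287 in binary is 110011010111, i.e. 3287 = 2048 + 1024 + 128 + 64 + 16 + 4 + 2 + 1.
1736^1 ≡ 1736 (mod 2137)
1736^2 ≡ 1736^2 = 3013696 ≡ 526 (mod 2137)
1736^4 ≡ 526^2 = 276676 ≡ 1003 (mod 2137)
1736^8 ≡ 1003^2 = 1006009 ≡ 1619 (mod 2137)
1736^16 ≡ 1619^2 = 2621161 ≡ 1199 (mod 2137)
1736^32 ≡ 1199^2 = 1437601 ≡ 1537 (mod 2137)
1736^64 ≡ 1537^2 = 2362369 ≡ 984 (mod 2137)
1736^128 ≡ 984^2 = 968256 ≡ 195 (mod 2137)
1736^256 ≡ 195^2 = 38025 ≡ 1696 (mod 2137)
1736^512 ≡ 1696^2 = 2876416 ≡ 14 (mod 2137)
1736^1024 ≡ 14^2 = 196 (mod 2137)
1736^2048 ≡ 196^2 = 38416 ≡ 2087 (mod 2137)
1736^3287 = 1736^2048 * 1736^1024 * 1736^128 * 1736^64 * 1736^16 * 1736^4 * 1736^2 * 1736^1 ≡ 2087 * 196 * 195 * 984 * 1199 * 1003 * 526 * 1736 (mod 2137).
Accumulate the product:
2087 * 196 = 409052 ≡ 885
885 * 195 = 172575 ≡ 1615
1615 * 984 = 1589160 ≡ 1369
1369 * 1199 = 1641431 ≡ 215
215 * 1003 = 215645 ≡ 1945
1945 * 526 = 1023070 ≡ 1584
1584 * 1736 = 2749824 ≡ 1642

1642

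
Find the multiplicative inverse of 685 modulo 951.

547

Apply the Euclidean algorithm and back-substitute:
951 = 1*685 + 266
685 = 2*266 + 153
266 = 1*153 + 113
153 = 1*113 + 40
113 = 2*40 + 33
40 = 1*33 + 7
33 = 4*7 + 5
7 = 1*5 + 2
5 = 2*2 + 1
2 = 2*1 + 0
gcd(685, 951) = 1, so the inverse exists.
Back-substitute for 1:
1 = 1*5 − 2*2
  = −2*7 + 3*5
  = 3*33 − 14*7
  = −14*40 + 17*33
  = 17*113 − 48*40
  = −48*153 + 65*113
  = 65*266 − 113*153
  = −113*685 + 291*266
  = 291*951 − 404*685
So 685⁻¹ ≡ −404 ≡ 547 (mod 951).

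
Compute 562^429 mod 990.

892

Compute successive squares:
562^1 ≡ 562 (mod 990)
562^2 ≡ 562^2 = 315844 ≡ 34 (mod 990)
562^4 ≡ 34^2 = 1156 ≡ 166 (mod 990)
562^8 ≡ 166^2 = 27556 ≡ 826 (mod 990)
562^16 ≡ 826^2 = 682276 ≡ 166 (mod 990)
562^32 ≡ 166^2 = 27556 ≡ 826 (mod 990)
562^64 ≡ 826^2 = 682276 ≡ 166 (mod 990)
562^128 ≡ 166^2 = 27556 ≡ 826 (mod 990)
562^256 ≡ 826^2 = 682276 ≡ 166 (mod 990)
562^429 = 562^256 · 562^128 · 562^32 · 562^8 · 562^4 · 562^1 ≡ 166 · 826 · 826 · 826 · 166 · 562 (mod 990).
Accumulate the product:
166 · 826 = 137116 ≡ 496
496 · 826 = 409696 ≡ 826
826 · 826 = 682276 ≡ 166
166 · 166 = 27556 ≡ 826
826 · 562 = 464212 ≡ 892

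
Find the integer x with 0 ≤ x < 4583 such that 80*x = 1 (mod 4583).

4182

Run the extended Euclidean algorithm:
4583 = 57*80 + 23
80 = 3*23 + 11
23 = 2*11 + 1
11 = 11*1 + 0
gcd(80, 4583) = 1, so the inverse exists.
Back-substitute for 1:
1 = 1*23 − 2*11
  = −2*80 + 7*23
  = 7*4583 − 401*80
So 80⁻¹ ≡ −401 ≡ 4182 (mod 4583).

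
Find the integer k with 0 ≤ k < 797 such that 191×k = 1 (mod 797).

797 = 4*191 + 33
191 = 5*33 + 26
33 = 1*26 + 7
26 = 3*7 + 5
7 = 1*5 + 2
5 = 2*2 + 1
2 = 2*1 + 0
gcd(191, 797) = 1, so the inverse exists.
Back-substitute for 1:
1 = 1*5 − 2*2
  = −2*7 + 3*5
  = 3*26 − 11*7
  = −11*33 + 14*26
  = 14*191 − 81*33
  = −81*797 + 338*191
So 191⁻¹ ≡ 338 (mod 797).

338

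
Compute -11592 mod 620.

-11592 = -19*620 + 188, so -11592 ≡ 188 (mod 620).

188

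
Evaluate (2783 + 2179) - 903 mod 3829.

2783 + 2179 = 4962 ≡ 1133 (mod 3829)
1133 - 903 = 230

230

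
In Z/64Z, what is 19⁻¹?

27

64 = 3×19 + 7
19 = 2×7 + 5
7 = 1×5 + 2
5 = 2×2 + 1
2 = 2×1 + 0
gcd(19, 64) = 1, so the inverse exists.
Bézout: 1 = −8×64 + 27×19.
So 19⁻¹ ≡ 27 (mod 64).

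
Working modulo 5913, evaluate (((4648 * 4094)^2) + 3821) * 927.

4648 * 4094 = 19028912 ≡ 878 (mod 5913)
(878)^2 ≡ 2194 (mod 5913)
2194 + 3821 = 6015 ≡ 102 (mod 5913)
102 * 927 = 94554 ≡ 5859 (mod 5913)

5859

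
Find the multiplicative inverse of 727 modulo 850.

By the extended Euclidean algorithm:
850 = 1*727 + 123
727 = 5*123 + 112
123 = 1*112 + 11
112 = 10*11 + 2
11 = 5*2 + 1
2 = 2*1 + 0
gcd(727, 850) = 1, so the inverse exists.
Back-substitute for 1:
1 = 1*11 − 5*2
  = −5*112 + 51*11
  = 51*123 − 56*112
  = −56*727 + 331*123
  = 331*850 − 387*727
So 727⁻¹ ≡ −387 ≡ 463 (mod 850).

463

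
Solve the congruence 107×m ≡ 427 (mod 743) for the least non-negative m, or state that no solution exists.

622

gcd(107, 743) = 1, so a unique solution mod 743 exists.
107⁻¹ ≡ 125 (mod 743).
m ≡ 125×427 ≡ 622 (mod 743).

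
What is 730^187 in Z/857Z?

681

187 in binary is 10111011, i.e. 187 = 128 + 32 + 16 + 8 + 2 + 1.
730^1 ≡ 730 (mod 857)
730^2 ≡ 730^2 = 532900 ≡ 703 (mod 857)
730^4 ≡ 703^2 = 494209 ≡ 577 (mod 857)
730^8 ≡ 577^2 = 332929 ≡ 413 (mod 857)
730^16 ≡ 413^2 = 170569 ≡ 26 (mod 857)
730^32 ≡ 26^2 = 676 (mod 857)
730^64 ≡ 676^2 = 456976 ≡ 195 (mod 857)
730^128 ≡ 195^2 = 38025 ≡ 317 (mod 857)
730^187 = 730^128 × 730^32 × 730^16 × 730^8 × 730^2 × 730^1 ≡ 317 × 676 × 26 × 413 × 703 × 730 (mod 857).
Accumulate the product:
317 × 676 = 214292 ≡ 42
42 × 26 = 1092 ≡ 235
235 × 413 = 97055 ≡ 214
214 × 703 = 150442 ≡ 467
467 × 730 = 340910 ≡ 681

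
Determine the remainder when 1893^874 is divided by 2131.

672

Compute successive squares:
874 in binary is 1101101010, i.e. 874 = 512 + 256 + 64 + 32 + 8 + 2.
1893^1 ≡ 1893 (mod 2131)
1893^2 ≡ 1893^2 = 3583449 ≡ 1238 (mod 2131)
1893^4 ≡ 1238^2 = 1532644 ≡ 455 (mod 2131)
1893^8 ≡ 455^2 = 207025 ≡ 318 (mod 2131)
1893^16 ≡ 318^2 = 101124 ≡ 967 (mod 2131)
1893^32 ≡ 967^2 = 935089 ≡ 1711 (mod 2131)
1893^64 ≡ 1711^2 = 2927521 ≡ 1658 (mod 2131)
1893^128 ≡ 1658^2 = 2748964 ≡ 2105 (mod 2131)
1893^256 ≡ 2105^2 = 4431025 ≡ 676 (mod 2131)
1893^512 ≡ 676^2 = 456976 ≡ 942 (mod 2131)
1893^874 = 1893^512 * 1893^256 * 1893^64 * 1893^32 * 1893^8 * 1893^2 ≡ 942 * 676 * 1658 * 1711 * 318 * 1238 (mod 2131).
Accumulate the product:
942 * 676 = 636792 ≡ 1754
1754 * 1658 = 2908132 ≡ 1448
1448 * 1711 = 2477528 ≡ 1306
1306 * 318 = 415308 ≡ 1894
1894 * 1238 = 2344772 ≡ 672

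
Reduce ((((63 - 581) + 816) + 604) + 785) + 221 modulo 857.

194

63 - 581 = -518 ≡ 339 (mod 857)
339 + 816 = 1155 ≡ 298 (mod 857)
298 + 604 = 902 ≡ 45 (mod 857)
45 + 785 = 830
830 + 221 = 1051 ≡ 194 (mod 857)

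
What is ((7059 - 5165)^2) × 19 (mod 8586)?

1816

7059 - 5165 = 1894
(1894)^2 ≡ 6874 (mod 8586)
6874 × 19 = 130606 ≡ 1816 (mod 8586)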